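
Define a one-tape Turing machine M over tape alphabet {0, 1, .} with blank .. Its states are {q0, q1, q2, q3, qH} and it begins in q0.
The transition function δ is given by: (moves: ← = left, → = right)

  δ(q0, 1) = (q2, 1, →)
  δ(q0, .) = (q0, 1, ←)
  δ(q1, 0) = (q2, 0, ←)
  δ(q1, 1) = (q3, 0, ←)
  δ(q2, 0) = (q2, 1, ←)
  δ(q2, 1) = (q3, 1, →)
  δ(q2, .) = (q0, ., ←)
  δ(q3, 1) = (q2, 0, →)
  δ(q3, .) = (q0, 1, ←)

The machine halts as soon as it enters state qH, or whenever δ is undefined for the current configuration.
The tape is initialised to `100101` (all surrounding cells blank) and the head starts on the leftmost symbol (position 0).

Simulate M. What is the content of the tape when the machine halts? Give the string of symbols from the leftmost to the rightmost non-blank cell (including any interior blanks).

state=q0 head=0 tape=[1]00101.   (q0,1)→(q2,1,→)
state=q2 head=1 tape=1[0]0101.   (q2,0)→(q2,1,←)
state=q2 head=0 tape=[1]10101.   (q2,1)→(q3,1,→)
state=q3 head=1 tape=1[1]0101.   (q3,1)→(q2,0,→)
state=q2 head=2 tape=10[0]101.   (q2,0)→(q2,1,←)
state=q2 head=1 tape=1[0]1101.   (q2,0)→(q2,1,←)
state=q2 head=0 tape=[1]11101.   (q2,1)→(q3,1,→)
state=q3 head=1 tape=1[1]1101.   (q3,1)→(q2,0,→)
state=q2 head=2 tape=10[1]101.   (q2,1)→(q3,1,→)
state=q3 head=3 tape=101[1]01.   (q3,1)→(q2,0,→)
state=q2 head=4 tape=1010[0]1.   (q2,0)→(q2,1,←)
state=q2 head=3 tape=101[0]11.   (q2,0)→(q2,1,←)
state=q2 head=2 tape=10[1]111.   (q2,1)→(q3,1,→)
state=q3 head=3 tape=101[1]11.   (q3,1)→(q2,0,→)
state=q2 head=4 tape=1010[1]1.   (q2,1)→(q3,1,→)
state=q3 head=5 tape=10101[1].   (q3,1)→(q2,0,→)
state=q2 head=6 tape=101010[.]   (q2,.)→(q0,.,←)
state=q0 head=5 tape=10101[0].
The non-blank tape span at halt is 101010.

101010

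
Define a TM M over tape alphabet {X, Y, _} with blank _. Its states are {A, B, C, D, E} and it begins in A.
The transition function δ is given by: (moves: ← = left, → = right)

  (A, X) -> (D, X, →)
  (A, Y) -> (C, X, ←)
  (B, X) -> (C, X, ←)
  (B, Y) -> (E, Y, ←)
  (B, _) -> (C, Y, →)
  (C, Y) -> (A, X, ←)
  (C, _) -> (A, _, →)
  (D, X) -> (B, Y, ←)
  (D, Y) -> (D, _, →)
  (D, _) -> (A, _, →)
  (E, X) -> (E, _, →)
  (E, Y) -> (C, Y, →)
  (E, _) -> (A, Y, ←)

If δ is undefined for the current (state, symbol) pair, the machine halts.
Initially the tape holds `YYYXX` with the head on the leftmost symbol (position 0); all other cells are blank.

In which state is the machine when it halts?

A | _[Y]YYXX   read Y → write X, move ←, go to C
C | [_]XYYXX   read _ → write _, move →, go to A
A | _[X]YYXX   read X → write X, move →, go to D
D | _X[Y]YXX   read Y → write _, move →, go to D
D | _X_[Y]XX   read Y → write _, move →, go to D
D | _X__[X]X   read X → write Y, move ←, go to B
B | _X_[_]YX   read _ → write Y, move →, go to C
C | _X_Y[Y]X   read Y → write X, move ←, go to A
A | _X_[Y]XX   read Y → write X, move ←, go to C
C | _X[_]XXX   read _ → write _, move →, go to A
A | _X_[X]XX   read X → write X, move →, go to D
D | _X_X[X]X   read X → write Y, move ←, go to B
B | _X_[X]YX   read X → write X, move ←, go to C
C | _X[_]XYX   read _ → write _, move →, go to A
A | _X_[X]YX   read X → write X, move →, go to D
D | _X_X[Y]X   read Y → write _, move →, go to D
D | _X_X_[X]   read X → write Y, move ←, go to B
B | _X_X[_]Y   read _ → write Y, move →, go to C
C | _X_XY[Y]   read Y → write X, move ←, go to A
A | _X_X[Y]X   read Y → write X, move ←, go to C
C | _X_[X]XX
No transition is defined for (C, X); M halts in state C.

C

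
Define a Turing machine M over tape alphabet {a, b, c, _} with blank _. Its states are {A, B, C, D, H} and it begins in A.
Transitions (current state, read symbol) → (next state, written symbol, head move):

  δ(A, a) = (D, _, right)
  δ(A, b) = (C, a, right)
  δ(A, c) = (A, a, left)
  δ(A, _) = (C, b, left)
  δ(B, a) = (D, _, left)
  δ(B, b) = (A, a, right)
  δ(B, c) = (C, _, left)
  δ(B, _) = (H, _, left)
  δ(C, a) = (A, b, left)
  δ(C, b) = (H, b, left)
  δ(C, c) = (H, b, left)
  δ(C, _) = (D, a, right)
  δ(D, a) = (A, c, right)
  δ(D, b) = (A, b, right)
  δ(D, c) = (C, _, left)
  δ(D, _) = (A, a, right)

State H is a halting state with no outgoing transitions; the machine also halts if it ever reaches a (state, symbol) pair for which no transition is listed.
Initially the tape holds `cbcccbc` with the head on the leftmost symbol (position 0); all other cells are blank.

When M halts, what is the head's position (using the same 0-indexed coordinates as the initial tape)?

state=A head=0 tape=__[c]bcccbc   (A,c)→(A,a,left)
state=A head=-1 tape=_[_]abcccbc   (A,_)→(C,b,left)
state=C head=-2 tape=[_]babcccbc   (C,_)→(D,a,right)
state=D head=-1 tape=a[b]abcccbc   (D,b)→(A,b,right)
state=A head=0 tape=ab[a]bcccbc   (A,a)→(D,_,right)
state=D head=1 tape=ab_[b]cccbc   (D,b)→(A,b,right)
state=A head=2 tape=ab_b[c]ccbc   (A,c)→(A,a,left)
state=A head=1 tape=ab_[b]accbc   (A,b)→(C,a,right)
state=C head=2 tape=ab_a[a]ccbc   (C,a)→(A,b,left)
state=A head=1 tape=ab_[a]bccbc   (A,a)→(D,_,right)
state=D head=2 tape=ab__[b]ccbc   (D,b)→(A,b,right)
state=A head=3 tape=ab__b[c]cbc   (A,c)→(A,a,left)
state=A head=2 tape=ab__[b]acbc   (A,b)→(C,a,right)
state=C head=3 tape=ab__a[a]cbc   (C,a)→(A,b,left)
state=A head=2 tape=ab__[a]bcbc   (A,a)→(D,_,right)
state=D head=3 tape=ab___[b]cbc   (D,b)→(A,b,right)
state=A head=4 tape=ab___b[c]bc   (A,c)→(A,a,left)
state=A head=3 tape=ab___[b]abc   (A,b)→(C,a,right)
state=C head=4 tape=ab___a[a]bc   (C,a)→(A,b,left)
state=A head=3 tape=ab___[a]bbc   (A,a)→(D,_,right)
state=D head=4 tape=ab____[b]bc   (D,b)→(A,b,right)
state=A head=5 tape=ab____b[b]c   (A,b)→(C,a,right)
state=C head=6 tape=ab____ba[c]   (C,c)→(H,b,left)
state=H head=5 tape=ab____b[a]b
At halt the head is at cell 5.

5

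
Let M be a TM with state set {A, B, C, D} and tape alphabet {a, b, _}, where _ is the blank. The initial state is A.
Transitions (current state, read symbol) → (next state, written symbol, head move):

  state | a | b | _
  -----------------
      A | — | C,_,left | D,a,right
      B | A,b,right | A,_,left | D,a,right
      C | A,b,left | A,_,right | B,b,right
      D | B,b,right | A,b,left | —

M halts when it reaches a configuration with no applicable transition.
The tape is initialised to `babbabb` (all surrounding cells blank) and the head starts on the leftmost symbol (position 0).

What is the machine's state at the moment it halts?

state=A head=0 tape=__[b]abbabb   (A,b)→(C,_,left)
state=C head=-1 tape=_[_]_abbabb   (C,_)→(B,b,right)
state=B head=0 tape=_b[_]abbabb   (B,_)→(D,a,right)
state=D head=1 tape=_ba[a]bbabb   (D,a)→(B,b,right)
state=B head=2 tape=_bab[b]babb   (B,b)→(A,_,left)
state=A head=1 tape=_ba[b]_babb   (A,b)→(C,_,left)
state=C head=0 tape=_b[a]__babb   (C,a)→(A,b,left)
state=A head=-1 tape=_[b]b__babb   (A,b)→(C,_,left)
state=C head=-2 tape=[_]_b__babb   (C,_)→(B,b,right)
state=B head=-1 tape=b[_]b__babb   (B,_)→(D,a,right)
state=D head=0 tape=ba[b]__babb   (D,b)→(A,b,left)
state=A head=-1 tape=b[a]b__babb
No transition is defined for (A, a); M halts in state A.

A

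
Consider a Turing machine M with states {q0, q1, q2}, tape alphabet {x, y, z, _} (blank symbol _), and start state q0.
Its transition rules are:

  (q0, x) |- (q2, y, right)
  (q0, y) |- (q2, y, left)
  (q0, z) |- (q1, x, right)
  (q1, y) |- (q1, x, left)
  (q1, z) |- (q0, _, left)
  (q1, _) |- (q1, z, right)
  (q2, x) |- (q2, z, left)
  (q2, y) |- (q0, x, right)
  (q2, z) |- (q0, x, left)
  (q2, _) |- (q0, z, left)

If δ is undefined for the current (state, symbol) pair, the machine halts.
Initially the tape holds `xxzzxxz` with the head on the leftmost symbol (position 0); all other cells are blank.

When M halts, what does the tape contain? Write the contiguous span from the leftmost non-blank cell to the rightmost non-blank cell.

zzyzzxxz

state=q0 head=0 tape=__[x]xzzxxz   (q0,x)→(q2,y,right)
state=q2 head=1 tape=__y[x]zzxxz   (q2,x)→(q2,z,left)
state=q2 head=0 tape=__[y]zzzxxz   (q2,y)→(q0,x,right)
state=q0 head=1 tape=__x[z]zzxxz   (q0,z)→(q1,x,right)
state=q1 head=2 tape=__xx[z]zxxz   (q1,z)→(q0,_,left)
state=q0 head=1 tape=__x[x]_zxxz   (q0,x)→(q2,y,right)
state=q2 head=2 tape=__xy[_]zxxz   (q2,_)→(q0,z,left)
state=q0 head=1 tape=__x[y]zzxxz   (q0,y)→(q2,y,left)
state=q2 head=0 tape=__[x]yzzxxz   (q2,x)→(q2,z,left)
state=q2 head=-1 tape=_[_]zyzzxxz   (q2,_)→(q0,z,left)
state=q0 head=-2 tape=[_]zzyzzxxz
The non-blank tape span at halt is zzyzzxxz.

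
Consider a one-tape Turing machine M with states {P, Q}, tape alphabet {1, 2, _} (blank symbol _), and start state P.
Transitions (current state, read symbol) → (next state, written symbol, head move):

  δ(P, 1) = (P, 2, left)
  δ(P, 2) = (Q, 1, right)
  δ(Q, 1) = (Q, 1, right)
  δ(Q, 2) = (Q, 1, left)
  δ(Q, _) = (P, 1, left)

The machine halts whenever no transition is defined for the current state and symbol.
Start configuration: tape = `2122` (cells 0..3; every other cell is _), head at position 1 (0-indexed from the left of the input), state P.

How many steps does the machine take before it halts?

state=P head=1 tape=_2[1]22_   (P,1)→(P,2,left)
state=P head=0 tape=_[2]222_   (P,2)→(Q,1,right)
state=Q head=1 tape=_1[2]22_   (Q,2)→(Q,1,left)
state=Q head=0 tape=_[1]122_   (Q,1)→(Q,1,right)
state=Q head=1 tape=_1[1]22_   (Q,1)→(Q,1,right)
state=Q head=2 tape=_11[2]2_   (Q,2)→(Q,1,left)
state=Q head=1 tape=_1[1]12_   (Q,1)→(Q,1,right)
state=Q head=2 tape=_11[1]2_   (Q,1)→(Q,1,right)
state=Q head=3 tape=_111[2]_   (Q,2)→(Q,1,left)
state=Q head=2 tape=_11[1]1_   (Q,1)→(Q,1,right)
state=Q head=3 tape=_111[1]_   (Q,1)→(Q,1,right)
state=Q head=4 tape=_1111[_]   (Q,_)→(P,1,left)
state=P head=3 tape=_111[1]1   (P,1)→(P,2,left)
state=P head=2 tape=_11[1]21   (P,1)→(P,2,left)
state=P head=1 tape=_1[1]221   (P,1)→(P,2,left)
state=P head=0 tape=_[1]2221   (P,1)→(P,2,left)
state=P head=-1 tape=[_]22221
M halts after 16 transitions.

16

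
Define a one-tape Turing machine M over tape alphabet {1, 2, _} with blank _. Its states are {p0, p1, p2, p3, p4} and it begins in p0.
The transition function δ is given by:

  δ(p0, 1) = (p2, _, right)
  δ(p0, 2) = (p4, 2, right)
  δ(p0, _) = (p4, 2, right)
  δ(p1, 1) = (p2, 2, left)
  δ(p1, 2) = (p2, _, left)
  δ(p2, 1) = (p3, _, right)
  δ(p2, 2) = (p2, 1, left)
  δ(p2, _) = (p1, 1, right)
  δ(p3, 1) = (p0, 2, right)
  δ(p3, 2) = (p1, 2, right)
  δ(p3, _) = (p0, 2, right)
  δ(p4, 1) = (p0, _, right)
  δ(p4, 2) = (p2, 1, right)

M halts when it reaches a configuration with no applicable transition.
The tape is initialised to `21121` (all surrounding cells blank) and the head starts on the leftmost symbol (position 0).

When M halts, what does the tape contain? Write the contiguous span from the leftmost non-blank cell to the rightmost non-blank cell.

p0 | [2]1121   read 2 → write 2, move right, go to p4
p4 | 2[1]121   read 1 → write _, move right, go to p0
p0 | 2_[1]21   read 1 → write _, move right, go to p2
p2 | 2__[2]1   read 2 → write 1, move left, go to p2
p2 | 2_[_]11   read _ → write 1, move right, go to p1
p1 | 2_1[1]1   read 1 → write 2, move left, go to p2
p2 | 2_[1]21   read 1 → write _, move right, go to p3
p3 | 2__[2]1   read 2 → write 2, move right, go to p1
p1 | 2__2[1]   read 1 → write 2, move left, go to p2
p2 | 2__[2]2   read 2 → write 1, move left, go to p2
p2 | 2_[_]12   read _ → write 1, move right, go to p1
p1 | 2_1[1]2   read 1 → write 2, move left, go to p2
p2 | 2_[1]22   read 1 → write _, move right, go to p3
p3 | 2__[2]2   read 2 → write 2, move right, go to p1
p1 | 2__2[2]   read 2 → write _, move left, go to p2
p2 | 2__[2]_   read 2 → write 1, move left, go to p2
p2 | 2_[_]1_   read _ → write 1, move right, go to p1
p1 | 2_1[1]_   read 1 → write 2, move left, go to p2
p2 | 2_[1]2_   read 1 → write _, move right, go to p3
p3 | 2__[2]_   read 2 → write 2, move right, go to p1
p1 | 2__2[_]
The non-blank tape span at halt is 2__2.

2__2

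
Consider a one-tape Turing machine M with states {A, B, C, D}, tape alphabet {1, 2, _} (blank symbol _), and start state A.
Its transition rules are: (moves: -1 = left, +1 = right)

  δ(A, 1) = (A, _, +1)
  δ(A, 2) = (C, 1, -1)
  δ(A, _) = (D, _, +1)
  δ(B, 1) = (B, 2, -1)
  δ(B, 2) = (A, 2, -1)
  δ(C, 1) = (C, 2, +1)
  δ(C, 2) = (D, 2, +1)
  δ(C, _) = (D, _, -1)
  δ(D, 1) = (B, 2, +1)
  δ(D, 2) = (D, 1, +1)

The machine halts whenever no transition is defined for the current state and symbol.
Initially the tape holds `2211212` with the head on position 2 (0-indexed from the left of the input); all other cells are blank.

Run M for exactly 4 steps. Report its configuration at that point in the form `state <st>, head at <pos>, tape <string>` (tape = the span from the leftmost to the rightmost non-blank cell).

state D, head at 2, tape 22__112

state=A head=2 tape=22[1]1212   (A,1)→(A,_,+1)
state=A head=3 tape=22_[1]212   (A,1)→(A,_,+1)
state=A head=4 tape=22__[2]12   (A,2)→(C,1,-1)
state=C head=3 tape=22_[_]112   (C,_)→(D,_,-1)
state=D head=2 tape=22[_]_112
After 4 steps: state D, head at 2, tape 22__112.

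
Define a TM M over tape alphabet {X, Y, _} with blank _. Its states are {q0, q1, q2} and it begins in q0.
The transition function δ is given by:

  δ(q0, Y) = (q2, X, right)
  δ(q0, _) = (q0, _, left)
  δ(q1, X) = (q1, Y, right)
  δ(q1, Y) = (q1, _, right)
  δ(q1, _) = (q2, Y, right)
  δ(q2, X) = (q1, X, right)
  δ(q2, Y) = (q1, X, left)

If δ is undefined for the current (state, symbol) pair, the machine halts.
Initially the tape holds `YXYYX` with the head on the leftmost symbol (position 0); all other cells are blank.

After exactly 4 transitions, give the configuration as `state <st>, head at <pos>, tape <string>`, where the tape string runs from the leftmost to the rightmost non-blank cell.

q0 | [Y]XYYX   read Y → write X, move right, go to q2
q2 | X[X]YYX   read X → write X, move right, go to q1
q1 | XX[Y]YX   read Y → write _, move right, go to q1
q1 | XX_[Y]X   read Y → write _, move right, go to q1
q1 | XX__[X]
After 4 steps: state q1, head at 4, tape XX__X.

state q1, head at 4, tape XX__X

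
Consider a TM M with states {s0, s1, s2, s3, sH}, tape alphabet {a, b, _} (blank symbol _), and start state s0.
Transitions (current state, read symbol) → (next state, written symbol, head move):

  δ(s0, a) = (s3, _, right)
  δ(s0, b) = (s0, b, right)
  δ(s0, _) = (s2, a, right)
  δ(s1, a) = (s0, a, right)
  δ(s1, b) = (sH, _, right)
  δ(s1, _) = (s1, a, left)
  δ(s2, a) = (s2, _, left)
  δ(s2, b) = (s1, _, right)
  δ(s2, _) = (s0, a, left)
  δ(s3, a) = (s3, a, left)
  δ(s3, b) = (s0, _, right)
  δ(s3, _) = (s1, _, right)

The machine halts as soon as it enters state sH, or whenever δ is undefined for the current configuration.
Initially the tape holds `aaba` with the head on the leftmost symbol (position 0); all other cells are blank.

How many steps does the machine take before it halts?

s0 | [a]aba__   read a → write _, move right, go to s3
s3 | _[a]ba__   read a → write a, move left, go to s3
s3 | [_]aba__   read _ → write _, move right, go to s1
s1 | _[a]ba__   read a → write a, move right, go to s0
s0 | _a[b]a__   read b → write b, move right, go to s0
s0 | _ab[a]__   read a → write _, move right, go to s3
s3 | _ab_[_]_   read _ → write _, move right, go to s1
s1 | _ab__[_]   read _ → write a, move left, go to s1
s1 | _ab_[_]a   read _ → write a, move left, go to s1
s1 | _ab[_]aa   read _ → write a, move left, go to s1
s1 | _a[b]aaa   read b → write _, move right, go to sH
sH | _a_[a]aa
M halts after 11 transitions.

11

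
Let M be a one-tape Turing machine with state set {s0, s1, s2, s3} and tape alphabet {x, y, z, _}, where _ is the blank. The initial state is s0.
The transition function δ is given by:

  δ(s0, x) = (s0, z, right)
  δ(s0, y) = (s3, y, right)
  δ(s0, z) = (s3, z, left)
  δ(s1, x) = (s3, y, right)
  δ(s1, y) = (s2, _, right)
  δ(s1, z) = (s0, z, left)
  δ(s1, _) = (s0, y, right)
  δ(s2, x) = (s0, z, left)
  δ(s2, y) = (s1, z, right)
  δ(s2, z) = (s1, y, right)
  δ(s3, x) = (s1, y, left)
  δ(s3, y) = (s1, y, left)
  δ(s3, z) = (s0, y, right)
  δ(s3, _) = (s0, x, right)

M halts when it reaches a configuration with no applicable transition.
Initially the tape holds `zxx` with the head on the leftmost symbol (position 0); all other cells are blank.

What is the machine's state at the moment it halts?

s0

state=s0 head=0 tape=__[z]xx_   (s0,z)→(s3,z,left)
state=s3 head=-1 tape=_[_]zxx_   (s3,_)→(s0,x,right)
state=s0 head=0 tape=_x[z]xx_   (s0,z)→(s3,z,left)
state=s3 head=-1 tape=_[x]zxx_   (s3,x)→(s1,y,left)
state=s1 head=-2 tape=[_]yzxx_   (s1,_)→(s0,y,right)
state=s0 head=-1 tape=y[y]zxx_   (s0,y)→(s3,y,right)
state=s3 head=0 tape=yy[z]xx_   (s3,z)→(s0,y,right)
state=s0 head=1 tape=yyy[x]x_   (s0,x)→(s0,z,right)
state=s0 head=2 tape=yyyz[x]_   (s0,x)→(s0,z,right)
state=s0 head=3 tape=yyyzz[_]
No transition is defined for (s0, _); M halts in state s0.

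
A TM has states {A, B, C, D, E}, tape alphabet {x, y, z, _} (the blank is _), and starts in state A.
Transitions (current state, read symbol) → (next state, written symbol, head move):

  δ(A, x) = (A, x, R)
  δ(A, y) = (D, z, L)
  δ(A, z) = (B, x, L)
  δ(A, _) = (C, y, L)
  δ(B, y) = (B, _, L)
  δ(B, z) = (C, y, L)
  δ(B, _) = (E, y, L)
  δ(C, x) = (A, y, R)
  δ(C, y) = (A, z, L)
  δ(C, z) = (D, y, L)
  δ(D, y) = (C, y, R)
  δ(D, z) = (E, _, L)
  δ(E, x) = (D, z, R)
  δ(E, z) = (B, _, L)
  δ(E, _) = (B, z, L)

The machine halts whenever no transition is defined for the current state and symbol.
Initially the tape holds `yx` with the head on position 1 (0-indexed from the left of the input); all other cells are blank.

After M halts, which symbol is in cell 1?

state=A head=1 tape=_y[x]_   (A,x)→(A,x,R)
state=A head=2 tape=_yx[_]   (A,_)→(C,y,L)
state=C head=1 tape=_y[x]y   (C,x)→(A,y,R)
state=A head=2 tape=_yy[y]   (A,y)→(D,z,L)
state=D head=1 tape=_y[y]z   (D,y)→(C,y,R)
state=C head=2 tape=_yy[z]   (C,z)→(D,y,L)
state=D head=1 tape=_y[y]y   (D,y)→(C,y,R)
state=C head=2 tape=_yy[y]   (C,y)→(A,z,L)
state=A head=1 tape=_y[y]z   (A,y)→(D,z,L)
state=D head=0 tape=_[y]zz   (D,y)→(C,y,R)
state=C head=1 tape=_y[z]z   (C,z)→(D,y,L)
state=D head=0 tape=_[y]yz   (D,y)→(C,y,R)
state=C head=1 tape=_y[y]z   (C,y)→(A,z,L)
state=A head=0 tape=_[y]zz   (A,y)→(D,z,L)
state=D head=-1 tape=[_]zzz
Cell 1 holds z when M halts.

z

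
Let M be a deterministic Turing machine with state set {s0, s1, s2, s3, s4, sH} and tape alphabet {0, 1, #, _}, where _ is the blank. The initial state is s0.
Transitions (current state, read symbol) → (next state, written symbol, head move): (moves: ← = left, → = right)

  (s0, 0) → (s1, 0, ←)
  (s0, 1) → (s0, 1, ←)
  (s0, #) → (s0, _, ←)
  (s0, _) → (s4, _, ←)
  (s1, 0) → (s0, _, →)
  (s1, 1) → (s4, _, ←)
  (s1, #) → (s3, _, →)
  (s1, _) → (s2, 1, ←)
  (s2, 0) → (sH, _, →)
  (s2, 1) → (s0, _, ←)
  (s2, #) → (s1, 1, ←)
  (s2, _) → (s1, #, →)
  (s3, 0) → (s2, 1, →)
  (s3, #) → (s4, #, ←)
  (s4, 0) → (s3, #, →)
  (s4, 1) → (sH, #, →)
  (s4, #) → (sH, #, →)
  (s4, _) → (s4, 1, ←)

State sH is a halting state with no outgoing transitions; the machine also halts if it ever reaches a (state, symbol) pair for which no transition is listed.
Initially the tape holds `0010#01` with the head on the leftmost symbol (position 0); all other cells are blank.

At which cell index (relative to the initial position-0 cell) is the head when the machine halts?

s0 | __[0]010#01   read 0 → write 0, move ←, go to s1
s1 | _[_]0010#01   read _ → write 1, move ←, go to s2
s2 | [_]10010#01   read _ → write #, move →, go to s1
s1 | #[1]0010#01   read 1 → write _, move ←, go to s4
s4 | [#]_0010#01   read # → write #, move →, go to sH
sH | #[_]0010#01
At halt the head is at cell -1.

-1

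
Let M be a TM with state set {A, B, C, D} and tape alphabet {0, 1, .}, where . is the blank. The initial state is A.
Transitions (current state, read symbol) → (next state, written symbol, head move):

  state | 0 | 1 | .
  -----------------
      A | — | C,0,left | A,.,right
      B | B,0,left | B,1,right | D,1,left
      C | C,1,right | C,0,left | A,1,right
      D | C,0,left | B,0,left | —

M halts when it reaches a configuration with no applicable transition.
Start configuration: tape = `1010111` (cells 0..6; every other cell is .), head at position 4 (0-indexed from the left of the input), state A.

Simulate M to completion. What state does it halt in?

A | .1010[1]11   read 1 → write 0, move left, go to C
C | .101[0]011   read 0 → write 1, move right, go to C
C | .1011[0]11   read 0 → write 1, move right, go to C
C | .10111[1]1   read 1 → write 0, move left, go to C
C | .1011[1]01   read 1 → write 0, move left, go to C
C | .101[1]001   read 1 → write 0, move left, go to C
C | .10[1]0001   read 1 → write 0, move left, go to C
C | .1[0]00001   read 0 → write 1, move right, go to C
C | .11[0]0001   read 0 → write 1, move right, go to C
C | .111[0]001   read 0 → write 1, move right, go to C
C | .1111[0]01   read 0 → write 1, move right, go to C
C | .11111[0]1   read 0 → write 1, move right, go to C
C | .111111[1]   read 1 → write 0, move left, go to C
C | .11111[1]0   read 1 → write 0, move left, go to C
C | .1111[1]00   read 1 → write 0, move left, go to C
C | .111[1]000   read 1 → write 0, move left, go to C
C | .11[1]0000   read 1 → write 0, move left, go to C
C | .1[1]00000   read 1 → write 0, move left, go to C
C | .[1]000000   read 1 → write 0, move left, go to C
C | [.]0000000   read . → write 1, move right, go to A
A | 1[0]000000
No transition is defined for (A, 0); M halts in state A.

A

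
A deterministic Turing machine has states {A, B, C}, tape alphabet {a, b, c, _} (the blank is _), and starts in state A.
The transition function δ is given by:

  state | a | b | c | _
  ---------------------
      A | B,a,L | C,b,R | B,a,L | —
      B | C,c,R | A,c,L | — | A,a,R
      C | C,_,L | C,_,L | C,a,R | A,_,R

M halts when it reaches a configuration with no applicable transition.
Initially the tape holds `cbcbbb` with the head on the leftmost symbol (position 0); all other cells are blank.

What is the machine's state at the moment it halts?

A | _[c]bcbbb   read c → write a, move L, go to B
B | [_]abcbbb   read _ → write a, move R, go to A
A | a[a]bcbbb   read a → write a, move L, go to B
B | [a]abcbbb   read a → write c, move R, go to C
C | c[a]bcbbb   read a → write _, move L, go to C
C | [c]_bcbbb   read c → write a, move R, go to C
C | a[_]bcbbb   read _ → write _, move R, go to A
A | a_[b]cbbb   read b → write b, move R, go to C
C | a_b[c]bbb   read c → write a, move R, go to C
C | a_ba[b]bb   read b → write _, move L, go to C
C | a_b[a]_bb   read a → write _, move L, go to C
C | a_[b]__bb   read b → write _, move L, go to C
C | a[_]___bb   read _ → write _, move R, go to A
A | a_[_]__bb
No transition is defined for (A, _); M halts in state A.

A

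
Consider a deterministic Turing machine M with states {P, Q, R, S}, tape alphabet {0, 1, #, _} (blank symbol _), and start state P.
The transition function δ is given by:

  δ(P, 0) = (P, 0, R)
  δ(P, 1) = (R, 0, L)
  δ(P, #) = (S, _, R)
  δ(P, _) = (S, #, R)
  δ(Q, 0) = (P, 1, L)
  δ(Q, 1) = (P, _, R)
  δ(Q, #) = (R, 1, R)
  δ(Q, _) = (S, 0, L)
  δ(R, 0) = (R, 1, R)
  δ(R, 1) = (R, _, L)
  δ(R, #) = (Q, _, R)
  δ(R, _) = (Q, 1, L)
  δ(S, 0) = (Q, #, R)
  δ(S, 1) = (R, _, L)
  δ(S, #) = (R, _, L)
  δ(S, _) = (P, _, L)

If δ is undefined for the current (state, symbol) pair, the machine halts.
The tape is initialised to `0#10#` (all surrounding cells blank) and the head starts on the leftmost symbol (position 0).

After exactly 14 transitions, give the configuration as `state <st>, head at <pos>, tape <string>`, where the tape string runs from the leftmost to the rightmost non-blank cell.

state=P head=0 tape=__[0]#10#   (P,0)→(P,0,R)
state=P head=1 tape=__0[#]10#   (P,#)→(S,_,R)
state=S head=2 tape=__0_[1]0#   (S,1)→(R,_,L)
state=R head=1 tape=__0[_]_0#   (R,_)→(Q,1,L)
state=Q head=0 tape=__[0]1_0#   (Q,0)→(P,1,L)
state=P head=-1 tape=_[_]11_0#   (P,_)→(S,#,R)
state=S head=0 tape=_#[1]1_0#   (S,1)→(R,_,L)
state=R head=-1 tape=_[#]_1_0#   (R,#)→(Q,_,R)
state=Q head=0 tape=__[_]1_0#   (Q,_)→(S,0,L)
state=S head=-1 tape=_[_]01_0#   (S,_)→(P,_,L)
state=P head=-2 tape=[_]_01_0#   (P,_)→(S,#,R)
state=S head=-1 tape=#[_]01_0#   (S,_)→(P,_,L)
state=P head=-2 tape=[#]_01_0#   (P,#)→(S,_,R)
state=S head=-1 tape=_[_]01_0#   (S,_)→(P,_,L)
state=P head=-2 tape=[_]_01_0#
After 14 steps: state P, head at -2, tape 01_0#.

state P, head at -2, tape 01_0#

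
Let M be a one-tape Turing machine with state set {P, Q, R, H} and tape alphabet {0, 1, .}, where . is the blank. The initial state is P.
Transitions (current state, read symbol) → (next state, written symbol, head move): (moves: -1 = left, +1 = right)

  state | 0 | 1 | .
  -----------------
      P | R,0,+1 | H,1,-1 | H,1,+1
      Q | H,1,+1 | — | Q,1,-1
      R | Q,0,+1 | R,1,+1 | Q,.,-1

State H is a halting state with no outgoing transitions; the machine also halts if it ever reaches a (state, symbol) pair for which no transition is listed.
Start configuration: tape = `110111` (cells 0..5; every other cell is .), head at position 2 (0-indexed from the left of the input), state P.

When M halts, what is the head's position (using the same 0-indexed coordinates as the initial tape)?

5

P | 11[0]111.   read 0 → write 0, move +1, go to R
R | 110[1]11.   read 1 → write 1, move +1, go to R
R | 1101[1]1.   read 1 → write 1, move +1, go to R
R | 11011[1].   read 1 → write 1, move +1, go to R
R | 110111[.]   read . → write ., move -1, go to Q
Q | 11011[1].
At halt the head is at cell 5.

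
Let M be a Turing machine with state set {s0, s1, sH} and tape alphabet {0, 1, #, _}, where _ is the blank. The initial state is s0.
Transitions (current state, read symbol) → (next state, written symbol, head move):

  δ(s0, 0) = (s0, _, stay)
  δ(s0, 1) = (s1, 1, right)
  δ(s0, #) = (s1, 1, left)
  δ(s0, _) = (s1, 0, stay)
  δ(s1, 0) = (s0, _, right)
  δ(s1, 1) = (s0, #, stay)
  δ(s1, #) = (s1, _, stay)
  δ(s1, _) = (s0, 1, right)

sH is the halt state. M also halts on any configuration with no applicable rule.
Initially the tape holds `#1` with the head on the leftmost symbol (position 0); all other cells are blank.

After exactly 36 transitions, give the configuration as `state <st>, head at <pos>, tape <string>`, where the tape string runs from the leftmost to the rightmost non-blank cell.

state s0, head at -3, tape 11#1111

state=s0 head=0 tape=_____[#]1   (s0,#)→(s1,1,left)
state=s1 head=-1 tape=____[_]11   (s1,_)→(s0,1,right)
state=s0 head=0 tape=____1[1]1   (s0,1)→(s1,1,right)
state=s1 head=1 tape=____11[1]   (s1,1)→(s0,#,stay)
state=s0 head=1 tape=____11[#]   (s0,#)→(s1,1,left)
state=s1 head=0 tape=____1[1]1   (s1,1)→(s0,#,stay)
state=s0 head=0 tape=____1[#]1   (s0,#)→(s1,1,left)
state=s1 head=-1 tape=____[1]11   (s1,1)→(s0,#,stay)
state=s0 head=-1 tape=____[#]11   (s0,#)→(s1,1,left)
state=s1 head=-2 tape=___[_]111   (s1,_)→(s0,1,right)
state=s0 head=-1 tape=___1[1]11   (s0,1)→(s1,1,right)
state=s1 head=0 tape=___11[1]1   (s1,1)→(s0,#,stay)
state=s0 head=0 tape=___11[#]1   (s0,#)→(s1,1,left)
state=s1 head=-1 tape=___1[1]11   (s1,1)→(s0,#,stay)
state=s0 head=-1 tape=___1[#]11   (s0,#)→(s1,1,left)
state=s1 head=-2 tape=___[1]111   (s1,1)→(s0,#,stay)
state=s0 head=-2 tape=___[#]111   (s0,#)→(s1,1,left)
state=s1 head=-3 tape=__[_]1111   (s1,_)→(s0,1,right)
state=s0 head=-2 tape=__1[1]111   (s0,1)→(s1,1,right)
state=s1 head=-1 tape=__11[1]11   (s1,1)→(s0,#,stay)
state=s0 head=-1 tape=__11[#]11   (s0,#)→(s1,1,left)
state=s1 head=-2 tape=__1[1]111   (s1,1)→(s0,#,stay)
state=s0 head=-2 tape=__1[#]111   (s0,#)→(s1,1,left)
state=s1 head=-3 tape=__[1]1111   (s1,1)→(s0,#,stay)
state=s0 head=-3 tape=__[#]1111   (s0,#)→(s1,1,left)
state=s1 head=-4 tape=_[_]11111   (s1,_)→(s0,1,right)
state=s0 head=-3 tape=_1[1]1111   (s0,1)→(s1,1,right)
state=s1 head=-2 tape=_11[1]111   (s1,1)→(s0,#,stay)
state=s0 head=-2 tape=_11[#]111   (s0,#)→(s1,1,left)
state=s1 head=-3 tape=_1[1]1111   (s1,1)→(s0,#,stay)
state=s0 head=-3 tape=_1[#]1111   (s0,#)→(s1,1,left)
state=s1 head=-4 tape=_[1]11111   (s1,1)→(s0,#,stay)
state=s0 head=-4 tape=_[#]11111   (s0,#)→(s1,1,left)
state=s1 head=-5 tape=[_]111111   (s1,_)→(s0,1,right)
state=s0 head=-4 tape=1[1]11111   (s0,1)→(s1,1,right)
state=s1 head=-3 tape=11[1]1111   (s1,1)→(s0,#,stay)
state=s0 head=-3 tape=11[#]1111
After 36 steps: state s0, head at -3, tape 11#1111.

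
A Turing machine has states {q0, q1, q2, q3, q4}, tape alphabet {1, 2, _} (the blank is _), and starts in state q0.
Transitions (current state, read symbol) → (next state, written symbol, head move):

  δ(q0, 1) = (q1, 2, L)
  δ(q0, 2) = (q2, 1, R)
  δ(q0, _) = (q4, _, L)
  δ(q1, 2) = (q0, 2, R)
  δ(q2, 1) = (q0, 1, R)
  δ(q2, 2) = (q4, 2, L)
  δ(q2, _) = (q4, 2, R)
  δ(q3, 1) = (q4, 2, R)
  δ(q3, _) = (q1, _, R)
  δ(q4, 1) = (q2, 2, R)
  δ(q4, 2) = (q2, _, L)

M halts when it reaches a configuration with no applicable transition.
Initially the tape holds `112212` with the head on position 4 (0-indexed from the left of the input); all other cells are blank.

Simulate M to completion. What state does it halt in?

q4

state=q0 head=4 tape=_1122[1]2   (q0,1)→(q1,2,L)
state=q1 head=3 tape=_112[2]22   (q1,2)→(q0,2,R)
state=q0 head=4 tape=_1122[2]2   (q0,2)→(q2,1,R)
state=q2 head=5 tape=_11221[2]   (q2,2)→(q4,2,L)
state=q4 head=4 tape=_1122[1]2   (q4,1)→(q2,2,R)
state=q2 head=5 tape=_11222[2]   (q2,2)→(q4,2,L)
state=q4 head=4 tape=_1122[2]2   (q4,2)→(q2,_,L)
state=q2 head=3 tape=_112[2]_2   (q2,2)→(q4,2,L)
state=q4 head=2 tape=_11[2]2_2   (q4,2)→(q2,_,L)
state=q2 head=1 tape=_1[1]_2_2   (q2,1)→(q0,1,R)
state=q0 head=2 tape=_11[_]2_2   (q0,_)→(q4,_,L)
state=q4 head=1 tape=_1[1]_2_2   (q4,1)→(q2,2,R)
state=q2 head=2 tape=_12[_]2_2   (q2,_)→(q4,2,R)
state=q4 head=3 tape=_122[2]_2   (q4,2)→(q2,_,L)
state=q2 head=2 tape=_12[2]__2   (q2,2)→(q4,2,L)
state=q4 head=1 tape=_1[2]2__2   (q4,2)→(q2,_,L)
state=q2 head=0 tape=_[1]_2__2   (q2,1)→(q0,1,R)
state=q0 head=1 tape=_1[_]2__2   (q0,_)→(q4,_,L)
state=q4 head=0 tape=_[1]_2__2   (q4,1)→(q2,2,R)
state=q2 head=1 tape=_2[_]2__2   (q2,_)→(q4,2,R)
state=q4 head=2 tape=_22[2]__2   (q4,2)→(q2,_,L)
state=q2 head=1 tape=_2[2]___2   (q2,2)→(q4,2,L)
state=q4 head=0 tape=_[2]2___2   (q4,2)→(q2,_,L)
state=q2 head=-1 tape=[_]_2___2   (q2,_)→(q4,2,R)
state=q4 head=0 tape=2[_]2___2
No transition is defined for (q4, _); M halts in state q4.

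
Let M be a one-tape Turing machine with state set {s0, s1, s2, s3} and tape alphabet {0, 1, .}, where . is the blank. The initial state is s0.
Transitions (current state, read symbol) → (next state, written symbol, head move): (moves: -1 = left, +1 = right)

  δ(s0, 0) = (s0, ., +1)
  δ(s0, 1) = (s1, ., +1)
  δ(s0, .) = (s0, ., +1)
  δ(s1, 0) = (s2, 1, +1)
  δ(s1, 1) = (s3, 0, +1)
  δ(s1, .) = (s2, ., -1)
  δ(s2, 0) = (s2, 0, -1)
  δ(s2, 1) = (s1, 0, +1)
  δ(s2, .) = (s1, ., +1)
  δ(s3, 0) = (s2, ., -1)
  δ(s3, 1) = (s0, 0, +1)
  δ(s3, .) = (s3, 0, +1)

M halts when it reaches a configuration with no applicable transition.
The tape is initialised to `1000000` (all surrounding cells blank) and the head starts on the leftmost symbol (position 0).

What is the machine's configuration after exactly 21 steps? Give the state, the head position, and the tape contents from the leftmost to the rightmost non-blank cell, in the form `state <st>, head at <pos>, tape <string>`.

state s2, head at 7, tape 000001

s0 | [1]000000..   read 1 → write ., move +1, go to s1
s1 | .[0]00000..   read 0 → write 1, move +1, go to s2
s2 | .1[0]0000..   read 0 → write 0, move -1, go to s2
s2 | .[1]00000..   read 1 → write 0, move +1, go to s1
s1 | .0[0]0000..   read 0 → write 1, move +1, go to s2
s2 | .01[0]000..   read 0 → write 0, move -1, go to s2
s2 | .0[1]0000..   read 1 → write 0, move +1, go to s1
s1 | .00[0]000..   read 0 → write 1, move +1, go to s2
s2 | .001[0]00..   read 0 → write 0, move -1, go to s2
s2 | .00[1]000..   read 1 → write 0, move +1, go to s1
s1 | .000[0]00..   read 0 → write 1, move +1, go to s2
s2 | .0001[0]0..   read 0 → write 0, move -1, go to s2
s2 | .000[1]00..   read 1 → write 0, move +1, go to s1
s1 | .0000[0]0..   read 0 → write 1, move +1, go to s2
s2 | .00001[0]..   read 0 → write 0, move -1, go to s2
s2 | .0000[1]0..   read 1 → write 0, move +1, go to s1
s1 | .00000[0]..   read 0 → write 1, move +1, go to s2
s2 | .000001[.].   read . → write ., move +1, go to s1
s1 | .000001.[.]   read . → write ., move -1, go to s2
s2 | .000001[.].   read . → write ., move +1, go to s1
s1 | .000001.[.]   read . → write ., move -1, go to s2
s2 | .000001[.].
After 21 steps: state s2, head at 7, tape 000001.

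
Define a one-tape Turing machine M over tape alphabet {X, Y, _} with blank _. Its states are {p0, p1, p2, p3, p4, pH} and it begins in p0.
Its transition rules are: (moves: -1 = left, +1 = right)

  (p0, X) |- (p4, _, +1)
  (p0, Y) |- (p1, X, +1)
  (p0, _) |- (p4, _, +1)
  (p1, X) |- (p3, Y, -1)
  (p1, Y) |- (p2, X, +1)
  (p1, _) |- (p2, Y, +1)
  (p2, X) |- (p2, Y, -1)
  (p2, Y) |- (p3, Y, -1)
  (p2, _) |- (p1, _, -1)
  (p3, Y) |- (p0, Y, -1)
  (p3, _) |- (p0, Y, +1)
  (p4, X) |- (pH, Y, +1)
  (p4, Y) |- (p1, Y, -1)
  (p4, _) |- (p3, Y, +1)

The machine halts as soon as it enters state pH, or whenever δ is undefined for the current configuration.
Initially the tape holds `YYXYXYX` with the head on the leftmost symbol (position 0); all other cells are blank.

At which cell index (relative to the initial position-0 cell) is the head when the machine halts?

p0 | ___[Y]YXYXYX   read Y → write X, move +1, go to p1
p1 | ___X[Y]XYXYX   read Y → write X, move +1, go to p2
p2 | ___XX[X]YXYX   read X → write Y, move -1, go to p2
p2 | ___X[X]YYXYX   read X → write Y, move -1, go to p2
p2 | ___[X]YYYXYX   read X → write Y, move -1, go to p2
p2 | __[_]YYYYXYX   read _ → write _, move -1, go to p1
p1 | _[_]_YYYYXYX   read _ → write Y, move +1, go to p2
p2 | _Y[_]YYYYXYX   read _ → write _, move -1, go to p1
p1 | _[Y]_YYYYXYX   read Y → write X, move +1, go to p2
p2 | _X[_]YYYYXYX   read _ → write _, move -1, go to p1
p1 | _[X]_YYYYXYX   read X → write Y, move -1, go to p3
p3 | [_]Y_YYYYXYX   read _ → write Y, move +1, go to p0
p0 | Y[Y]_YYYYXYX   read Y → write X, move +1, go to p1
p1 | YX[_]YYYYXYX   read _ → write Y, move +1, go to p2
p2 | YXY[Y]YYYXYX   read Y → write Y, move -1, go to p3
p3 | YX[Y]YYYYXYX   read Y → write Y, move -1, go to p0
p0 | Y[X]YYYYYXYX   read X → write _, move +1, go to p4
p4 | Y_[Y]YYYYXYX   read Y → write Y, move -1, go to p1
p1 | Y[_]YYYYYXYX   read _ → write Y, move +1, go to p2
p2 | YY[Y]YYYYXYX   read Y → write Y, move -1, go to p3
p3 | Y[Y]YYYYYXYX   read Y → write Y, move -1, go to p0
p0 | [Y]YYYYYYXYX   read Y → write X, move +1, go to p1
p1 | X[Y]YYYYYXYX   read Y → write X, move +1, go to p2
p2 | XX[Y]YYYYXYX   read Y → write Y, move -1, go to p3
p3 | X[X]YYYYYXYX
At halt the head is at cell -2.

-2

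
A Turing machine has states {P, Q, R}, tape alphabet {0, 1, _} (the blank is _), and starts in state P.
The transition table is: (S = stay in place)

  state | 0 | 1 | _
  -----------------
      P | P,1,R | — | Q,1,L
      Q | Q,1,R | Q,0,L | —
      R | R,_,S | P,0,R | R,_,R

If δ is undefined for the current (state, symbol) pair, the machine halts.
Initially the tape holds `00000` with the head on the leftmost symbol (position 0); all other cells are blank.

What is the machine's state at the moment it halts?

Q

state=P head=0 tape=_[0]0000_   (P,0)→(P,1,R)
state=P head=1 tape=_1[0]000_   (P,0)→(P,1,R)
state=P head=2 tape=_11[0]00_   (P,0)→(P,1,R)
state=P head=3 tape=_111[0]0_   (P,0)→(P,1,R)
state=P head=4 tape=_1111[0]_   (P,0)→(P,1,R)
state=P head=5 tape=_11111[_]   (P,_)→(Q,1,L)
state=Q head=4 tape=_1111[1]1   (Q,1)→(Q,0,L)
state=Q head=3 tape=_111[1]01   (Q,1)→(Q,0,L)
state=Q head=2 tape=_11[1]001   (Q,1)→(Q,0,L)
state=Q head=1 tape=_1[1]0001   (Q,1)→(Q,0,L)
state=Q head=0 tape=_[1]00001   (Q,1)→(Q,0,L)
state=Q head=-1 tape=[_]000001
No transition is defined for (Q, _); M halts in state Q.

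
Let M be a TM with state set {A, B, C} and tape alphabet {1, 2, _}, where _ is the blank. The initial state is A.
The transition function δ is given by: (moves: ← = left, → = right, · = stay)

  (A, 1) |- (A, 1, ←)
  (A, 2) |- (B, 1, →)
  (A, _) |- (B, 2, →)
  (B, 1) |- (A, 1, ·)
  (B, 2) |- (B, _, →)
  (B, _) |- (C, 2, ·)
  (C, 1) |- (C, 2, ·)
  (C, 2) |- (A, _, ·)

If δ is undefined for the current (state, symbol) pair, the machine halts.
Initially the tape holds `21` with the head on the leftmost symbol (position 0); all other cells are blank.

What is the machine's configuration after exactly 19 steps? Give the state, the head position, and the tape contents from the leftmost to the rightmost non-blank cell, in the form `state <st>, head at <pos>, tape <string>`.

state B, head at -2, tape 21111

state=A head=0 tape=___[2]1   (A,2)→(B,1,→)
state=B head=1 tape=___1[1]   (B,1)→(A,1,·)
state=A head=1 tape=___1[1]   (A,1)→(A,1,←)
state=A head=0 tape=___[1]1   (A,1)→(A,1,←)
state=A head=-1 tape=__[_]11   (A,_)→(B,2,→)
state=B head=0 tape=__2[1]1   (B,1)→(A,1,·)
state=A head=0 tape=__2[1]1   (A,1)→(A,1,←)
state=A head=-1 tape=__[2]11   (A,2)→(B,1,→)
state=B head=0 tape=__1[1]1   (B,1)→(A,1,·)
state=A head=0 tape=__1[1]1   (A,1)→(A,1,←)
state=A head=-1 tape=__[1]11   (A,1)→(A,1,←)
state=A head=-2 tape=_[_]111   (A,_)→(B,2,→)
state=B head=-1 tape=_2[1]11   (B,1)→(A,1,·)
state=A head=-1 tape=_2[1]11   (A,1)→(A,1,←)
state=A head=-2 tape=_[2]111   (A,2)→(B,1,→)
state=B head=-1 tape=_1[1]11   (B,1)→(A,1,·)
state=A head=-1 tape=_1[1]11   (A,1)→(A,1,←)
state=A head=-2 tape=_[1]111   (A,1)→(A,1,←)
state=A head=-3 tape=[_]1111   (A,_)→(B,2,→)
state=B head=-2 tape=2[1]111
After 19 steps: state B, head at -2, tape 21111.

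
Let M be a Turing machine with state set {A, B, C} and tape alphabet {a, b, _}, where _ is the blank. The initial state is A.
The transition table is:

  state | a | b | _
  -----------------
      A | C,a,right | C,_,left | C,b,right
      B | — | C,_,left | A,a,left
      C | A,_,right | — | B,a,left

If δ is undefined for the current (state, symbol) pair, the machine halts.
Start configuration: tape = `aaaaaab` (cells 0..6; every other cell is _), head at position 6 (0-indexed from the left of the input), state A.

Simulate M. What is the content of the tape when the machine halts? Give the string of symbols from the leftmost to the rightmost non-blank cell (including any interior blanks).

aaaaaa_a

state=A head=6 tape=aaaaaa[b]_   (A,b)→(C,_,left)
state=C head=5 tape=aaaaa[a]__   (C,a)→(A,_,right)
state=A head=6 tape=aaaaa_[_]_   (A,_)→(C,b,right)
state=C head=7 tape=aaaaa_b[_]   (C,_)→(B,a,left)
state=B head=6 tape=aaaaa_[b]a   (B,b)→(C,_,left)
state=C head=5 tape=aaaaa[_]_a   (C,_)→(B,a,left)
state=B head=4 tape=aaaa[a]a_a
The non-blank tape span at halt is aaaaaa_a.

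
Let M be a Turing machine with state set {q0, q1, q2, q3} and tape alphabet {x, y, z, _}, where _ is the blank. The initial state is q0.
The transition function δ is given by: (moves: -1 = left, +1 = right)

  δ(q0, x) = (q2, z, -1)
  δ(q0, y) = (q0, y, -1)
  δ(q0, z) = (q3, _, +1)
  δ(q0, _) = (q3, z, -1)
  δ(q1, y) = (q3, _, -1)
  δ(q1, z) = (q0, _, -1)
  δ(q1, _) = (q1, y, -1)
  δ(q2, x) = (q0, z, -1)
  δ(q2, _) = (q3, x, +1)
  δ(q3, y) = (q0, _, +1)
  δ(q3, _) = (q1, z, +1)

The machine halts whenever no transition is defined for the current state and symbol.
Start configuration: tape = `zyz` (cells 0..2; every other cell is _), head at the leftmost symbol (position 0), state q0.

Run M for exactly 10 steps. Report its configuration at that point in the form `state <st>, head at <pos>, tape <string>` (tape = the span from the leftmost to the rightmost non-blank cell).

state q3, head at 2, tape y

state=q0 head=0 tape=[z]yz__   (q0,z)→(q3,_,+1)
state=q3 head=1 tape=_[y]z__   (q3,y)→(q0,_,+1)
state=q0 head=2 tape=__[z]__   (q0,z)→(q3,_,+1)
state=q3 head=3 tape=___[_]_   (q3,_)→(q1,z,+1)
state=q1 head=4 tape=___z[_]   (q1,_)→(q1,y,-1)
state=q1 head=3 tape=___[z]y   (q1,z)→(q0,_,-1)
state=q0 head=2 tape=__[_]_y   (q0,_)→(q3,z,-1)
state=q3 head=1 tape=_[_]z_y   (q3,_)→(q1,z,+1)
state=q1 head=2 tape=_z[z]_y   (q1,z)→(q0,_,-1)
state=q0 head=1 tape=_[z]__y   (q0,z)→(q3,_,+1)
state=q3 head=2 tape=__[_]_y
After 10 steps: state q3, head at 2, tape y.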